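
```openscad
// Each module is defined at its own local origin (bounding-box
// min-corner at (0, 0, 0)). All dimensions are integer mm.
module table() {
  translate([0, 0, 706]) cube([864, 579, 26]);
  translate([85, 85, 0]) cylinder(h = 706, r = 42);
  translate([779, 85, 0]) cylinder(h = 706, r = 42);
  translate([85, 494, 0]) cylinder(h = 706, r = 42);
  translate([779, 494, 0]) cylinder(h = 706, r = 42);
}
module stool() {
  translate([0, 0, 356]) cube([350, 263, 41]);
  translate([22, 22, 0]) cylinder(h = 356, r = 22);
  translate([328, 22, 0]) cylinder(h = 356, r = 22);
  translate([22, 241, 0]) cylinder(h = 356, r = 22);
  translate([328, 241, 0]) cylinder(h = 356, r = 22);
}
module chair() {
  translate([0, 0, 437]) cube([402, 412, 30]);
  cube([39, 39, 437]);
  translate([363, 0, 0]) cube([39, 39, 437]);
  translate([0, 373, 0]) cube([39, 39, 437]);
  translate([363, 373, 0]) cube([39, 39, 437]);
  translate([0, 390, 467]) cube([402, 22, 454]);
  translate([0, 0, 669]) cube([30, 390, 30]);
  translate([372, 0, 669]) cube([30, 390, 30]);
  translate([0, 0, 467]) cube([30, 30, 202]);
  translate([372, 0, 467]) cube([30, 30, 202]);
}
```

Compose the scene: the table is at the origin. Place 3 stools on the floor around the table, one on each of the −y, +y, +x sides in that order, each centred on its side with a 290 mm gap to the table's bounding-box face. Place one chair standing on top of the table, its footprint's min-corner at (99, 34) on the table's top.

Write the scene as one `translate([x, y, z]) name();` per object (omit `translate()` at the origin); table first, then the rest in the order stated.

table();
translate([257, -553, 0]) stool();
translate([257, 869, 0]) stool();
translate([1154, 158, 0]) stool();
translate([99, 34, 732]) chair();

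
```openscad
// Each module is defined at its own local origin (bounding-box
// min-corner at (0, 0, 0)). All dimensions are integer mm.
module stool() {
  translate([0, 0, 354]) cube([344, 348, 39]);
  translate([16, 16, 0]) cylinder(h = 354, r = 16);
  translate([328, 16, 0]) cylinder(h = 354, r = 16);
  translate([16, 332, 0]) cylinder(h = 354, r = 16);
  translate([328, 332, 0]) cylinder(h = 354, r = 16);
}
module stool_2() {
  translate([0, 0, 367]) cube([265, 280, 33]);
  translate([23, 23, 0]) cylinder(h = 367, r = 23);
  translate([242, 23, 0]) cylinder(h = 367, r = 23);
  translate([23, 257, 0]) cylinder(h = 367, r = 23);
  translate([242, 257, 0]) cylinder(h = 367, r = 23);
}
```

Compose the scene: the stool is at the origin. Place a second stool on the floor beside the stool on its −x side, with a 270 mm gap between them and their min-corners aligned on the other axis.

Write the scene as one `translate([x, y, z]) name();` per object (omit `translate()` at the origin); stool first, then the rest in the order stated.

stool();
translate([-535, 0, 0]) stool_2();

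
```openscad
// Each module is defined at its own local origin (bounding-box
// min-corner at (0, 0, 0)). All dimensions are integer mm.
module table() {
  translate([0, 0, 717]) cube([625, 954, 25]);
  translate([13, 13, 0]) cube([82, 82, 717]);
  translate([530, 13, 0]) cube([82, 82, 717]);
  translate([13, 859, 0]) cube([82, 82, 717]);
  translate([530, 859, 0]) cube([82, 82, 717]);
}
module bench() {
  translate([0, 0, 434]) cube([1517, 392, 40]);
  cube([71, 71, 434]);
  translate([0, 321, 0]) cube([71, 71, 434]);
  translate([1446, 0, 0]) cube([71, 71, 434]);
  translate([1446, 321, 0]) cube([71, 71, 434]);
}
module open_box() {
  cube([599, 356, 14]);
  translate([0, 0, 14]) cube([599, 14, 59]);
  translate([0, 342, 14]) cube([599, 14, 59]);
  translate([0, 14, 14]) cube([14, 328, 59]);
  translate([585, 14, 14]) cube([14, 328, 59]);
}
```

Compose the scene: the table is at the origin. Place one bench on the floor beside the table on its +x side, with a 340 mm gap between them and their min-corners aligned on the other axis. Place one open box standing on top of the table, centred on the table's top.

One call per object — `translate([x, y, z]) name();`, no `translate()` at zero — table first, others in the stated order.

table();
translate([965, 0, 0]) bench();
translate([13, 299, 742]) open_box();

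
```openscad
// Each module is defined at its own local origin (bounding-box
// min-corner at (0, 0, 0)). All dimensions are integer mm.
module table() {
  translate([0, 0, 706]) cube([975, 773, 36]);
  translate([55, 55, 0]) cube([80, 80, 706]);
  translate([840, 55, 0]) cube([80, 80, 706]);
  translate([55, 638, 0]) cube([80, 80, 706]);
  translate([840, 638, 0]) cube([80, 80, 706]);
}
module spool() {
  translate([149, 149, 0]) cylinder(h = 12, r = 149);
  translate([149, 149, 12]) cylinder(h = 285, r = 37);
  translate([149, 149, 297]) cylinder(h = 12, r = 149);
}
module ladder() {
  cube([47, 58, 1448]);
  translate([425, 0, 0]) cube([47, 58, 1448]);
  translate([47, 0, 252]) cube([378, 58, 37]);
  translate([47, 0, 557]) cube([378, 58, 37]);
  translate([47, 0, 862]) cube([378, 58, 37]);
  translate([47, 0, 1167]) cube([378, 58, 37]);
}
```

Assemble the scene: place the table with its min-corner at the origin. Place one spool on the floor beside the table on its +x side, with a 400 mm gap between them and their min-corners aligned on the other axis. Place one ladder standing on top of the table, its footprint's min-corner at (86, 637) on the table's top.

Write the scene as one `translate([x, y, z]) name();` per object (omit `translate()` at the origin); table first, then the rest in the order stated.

table();
translate([1375, 0, 0]) spool();
translate([86, 637, 742]) ladder();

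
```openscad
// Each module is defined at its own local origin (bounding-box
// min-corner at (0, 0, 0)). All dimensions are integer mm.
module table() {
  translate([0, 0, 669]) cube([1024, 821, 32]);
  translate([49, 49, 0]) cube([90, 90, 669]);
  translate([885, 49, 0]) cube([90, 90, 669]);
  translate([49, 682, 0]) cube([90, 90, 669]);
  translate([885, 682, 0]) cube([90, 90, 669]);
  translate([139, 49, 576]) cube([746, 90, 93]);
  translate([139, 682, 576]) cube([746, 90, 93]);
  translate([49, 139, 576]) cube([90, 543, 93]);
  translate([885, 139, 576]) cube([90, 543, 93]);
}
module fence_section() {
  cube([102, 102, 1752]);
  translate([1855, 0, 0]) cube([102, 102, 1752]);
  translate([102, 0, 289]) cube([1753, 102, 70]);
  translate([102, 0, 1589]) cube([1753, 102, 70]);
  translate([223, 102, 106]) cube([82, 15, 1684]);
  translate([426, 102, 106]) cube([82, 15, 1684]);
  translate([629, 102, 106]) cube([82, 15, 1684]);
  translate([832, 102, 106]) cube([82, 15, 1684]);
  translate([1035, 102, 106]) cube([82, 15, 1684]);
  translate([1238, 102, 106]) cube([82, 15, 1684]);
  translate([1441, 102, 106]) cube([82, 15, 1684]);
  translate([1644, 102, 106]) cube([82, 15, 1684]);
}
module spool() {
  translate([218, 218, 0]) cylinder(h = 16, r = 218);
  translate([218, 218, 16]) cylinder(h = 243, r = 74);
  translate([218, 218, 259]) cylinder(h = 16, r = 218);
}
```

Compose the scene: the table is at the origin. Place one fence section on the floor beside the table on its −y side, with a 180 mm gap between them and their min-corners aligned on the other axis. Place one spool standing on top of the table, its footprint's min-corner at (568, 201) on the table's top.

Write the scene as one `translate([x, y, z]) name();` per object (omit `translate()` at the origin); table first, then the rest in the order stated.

table();
translate([0, -297, 0]) fence_section();
translate([568, 201, 701]) spool();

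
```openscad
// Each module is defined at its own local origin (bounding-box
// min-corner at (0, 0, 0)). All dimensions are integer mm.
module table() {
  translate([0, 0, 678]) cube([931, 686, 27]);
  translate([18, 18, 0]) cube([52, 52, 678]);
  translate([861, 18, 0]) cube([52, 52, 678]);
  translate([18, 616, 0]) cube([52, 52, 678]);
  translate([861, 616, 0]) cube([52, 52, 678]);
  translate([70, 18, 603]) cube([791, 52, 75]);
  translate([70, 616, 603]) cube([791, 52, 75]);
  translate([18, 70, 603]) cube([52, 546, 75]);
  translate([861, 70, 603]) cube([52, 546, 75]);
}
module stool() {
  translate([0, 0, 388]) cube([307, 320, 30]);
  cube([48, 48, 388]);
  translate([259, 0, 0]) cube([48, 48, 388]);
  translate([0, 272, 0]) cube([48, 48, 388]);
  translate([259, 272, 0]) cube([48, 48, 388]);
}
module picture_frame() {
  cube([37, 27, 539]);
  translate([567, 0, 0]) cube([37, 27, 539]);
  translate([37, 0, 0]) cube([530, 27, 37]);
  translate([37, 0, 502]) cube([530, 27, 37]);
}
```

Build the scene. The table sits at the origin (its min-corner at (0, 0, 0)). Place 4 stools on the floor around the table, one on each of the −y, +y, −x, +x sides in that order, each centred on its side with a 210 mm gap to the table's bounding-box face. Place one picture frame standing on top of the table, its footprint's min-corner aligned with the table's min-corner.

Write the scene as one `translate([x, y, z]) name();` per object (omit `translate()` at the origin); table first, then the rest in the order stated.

table();
translate([312, -530, 0]) stool();
translate([312, 896, 0]) stool();
translate([-517, 183, 0]) stool();
translate([1141, 183, 0]) stool();
translate([0, 0, 705]) picture_frame();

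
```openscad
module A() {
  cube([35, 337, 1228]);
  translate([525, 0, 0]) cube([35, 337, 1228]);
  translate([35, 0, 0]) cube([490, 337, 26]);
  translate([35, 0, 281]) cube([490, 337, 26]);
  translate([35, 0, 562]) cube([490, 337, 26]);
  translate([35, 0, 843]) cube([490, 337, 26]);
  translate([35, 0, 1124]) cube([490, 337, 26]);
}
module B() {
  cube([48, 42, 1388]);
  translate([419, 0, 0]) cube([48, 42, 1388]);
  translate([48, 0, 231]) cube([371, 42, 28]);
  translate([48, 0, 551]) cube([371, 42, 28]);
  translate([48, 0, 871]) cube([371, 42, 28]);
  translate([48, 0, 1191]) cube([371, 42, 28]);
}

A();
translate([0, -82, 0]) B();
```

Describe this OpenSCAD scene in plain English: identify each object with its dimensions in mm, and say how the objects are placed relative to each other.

A is an open bookshelf. Two side panels, each 35 mm thick, 337 mm deep and 1228 mm tall, stand 560 mm apart (outside-to-outside). Between them sit 5 shelves, each 26 mm thick and 337 mm deep, spanning the full gap between the sides. The bottom shelf rests on the floor (its underside at z = 0) and the clear gap between one shelf's top and the next shelf's underside is 255 mm.

B is a wooden ladder with two side rails of 48×42 mm section and 1388 mm height, set 467 mm apart overall. Between them run 4 rectangular rungs (42 mm deep, 28 mm thick), front faces flush with the rails' −y face. The bottom of the first rung is 231 mm above the floor and each subsequent rung is 320 mm higher than the one below.

The ladder is on the floor beside the bookshelf on its −y side.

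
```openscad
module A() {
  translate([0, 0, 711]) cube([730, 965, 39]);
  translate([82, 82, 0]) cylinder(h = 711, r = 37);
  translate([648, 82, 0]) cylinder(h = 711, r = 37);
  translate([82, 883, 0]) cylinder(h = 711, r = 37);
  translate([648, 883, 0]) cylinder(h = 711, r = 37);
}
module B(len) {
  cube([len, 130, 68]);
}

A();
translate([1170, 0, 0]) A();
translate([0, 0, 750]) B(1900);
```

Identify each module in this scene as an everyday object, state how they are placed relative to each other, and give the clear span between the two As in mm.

Second table starts at x = 1170; first ends at x = 730; clear span = 1170 − 730 = 440 mm.

A is a table. B is a beam. A beam spans the tops of two tables. The clear span between the two tables is 440 mm.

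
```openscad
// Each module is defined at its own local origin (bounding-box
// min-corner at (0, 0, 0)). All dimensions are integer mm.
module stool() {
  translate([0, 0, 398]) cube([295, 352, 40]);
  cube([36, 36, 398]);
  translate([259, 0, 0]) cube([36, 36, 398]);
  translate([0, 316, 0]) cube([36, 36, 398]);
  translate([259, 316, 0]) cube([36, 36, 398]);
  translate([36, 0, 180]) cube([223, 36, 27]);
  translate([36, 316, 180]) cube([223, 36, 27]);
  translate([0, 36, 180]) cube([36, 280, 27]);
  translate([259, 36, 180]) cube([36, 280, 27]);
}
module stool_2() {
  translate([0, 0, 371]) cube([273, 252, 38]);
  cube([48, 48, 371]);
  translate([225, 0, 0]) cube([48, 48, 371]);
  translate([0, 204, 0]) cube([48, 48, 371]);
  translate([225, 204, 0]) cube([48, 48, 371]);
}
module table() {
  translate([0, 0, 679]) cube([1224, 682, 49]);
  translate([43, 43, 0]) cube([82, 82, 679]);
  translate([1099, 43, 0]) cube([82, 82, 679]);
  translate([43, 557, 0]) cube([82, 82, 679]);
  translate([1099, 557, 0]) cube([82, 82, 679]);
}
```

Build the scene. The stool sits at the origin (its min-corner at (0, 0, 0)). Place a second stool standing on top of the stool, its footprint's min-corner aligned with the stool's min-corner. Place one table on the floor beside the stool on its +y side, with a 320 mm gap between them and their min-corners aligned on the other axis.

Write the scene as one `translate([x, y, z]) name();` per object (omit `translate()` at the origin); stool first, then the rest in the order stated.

stool();
translate([0, 0, 438]) stool_2();
translate([0, 672, 0]) table();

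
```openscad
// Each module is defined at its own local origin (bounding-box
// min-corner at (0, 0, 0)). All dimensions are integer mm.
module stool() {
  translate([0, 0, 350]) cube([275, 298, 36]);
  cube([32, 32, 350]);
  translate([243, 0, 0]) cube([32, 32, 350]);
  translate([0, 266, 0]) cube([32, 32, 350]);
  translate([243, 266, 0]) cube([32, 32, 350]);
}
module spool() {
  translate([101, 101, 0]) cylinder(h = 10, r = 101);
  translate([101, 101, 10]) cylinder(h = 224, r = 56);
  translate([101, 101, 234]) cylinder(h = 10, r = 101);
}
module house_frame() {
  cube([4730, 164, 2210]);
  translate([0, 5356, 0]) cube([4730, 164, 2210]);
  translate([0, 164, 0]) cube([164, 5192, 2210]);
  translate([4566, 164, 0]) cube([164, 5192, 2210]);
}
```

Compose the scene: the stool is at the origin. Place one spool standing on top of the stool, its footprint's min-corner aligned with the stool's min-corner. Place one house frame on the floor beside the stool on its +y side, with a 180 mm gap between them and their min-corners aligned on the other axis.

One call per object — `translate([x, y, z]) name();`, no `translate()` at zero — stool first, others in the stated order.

stool();
translate([0, 0, 386]) spool();
translate([0, 478, 0]) house_frame();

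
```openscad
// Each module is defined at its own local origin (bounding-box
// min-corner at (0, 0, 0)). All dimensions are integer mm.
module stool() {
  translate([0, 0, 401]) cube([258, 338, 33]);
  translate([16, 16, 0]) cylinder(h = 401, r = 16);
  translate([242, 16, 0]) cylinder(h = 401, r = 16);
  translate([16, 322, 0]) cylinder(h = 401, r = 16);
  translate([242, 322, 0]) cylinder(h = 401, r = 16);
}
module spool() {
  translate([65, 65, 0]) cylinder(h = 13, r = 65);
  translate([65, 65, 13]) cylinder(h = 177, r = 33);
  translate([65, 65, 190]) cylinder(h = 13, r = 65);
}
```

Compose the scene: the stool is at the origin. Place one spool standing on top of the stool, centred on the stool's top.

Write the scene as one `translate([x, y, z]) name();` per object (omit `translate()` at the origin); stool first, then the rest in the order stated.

stool();
translate([64, 104, 434]) spool();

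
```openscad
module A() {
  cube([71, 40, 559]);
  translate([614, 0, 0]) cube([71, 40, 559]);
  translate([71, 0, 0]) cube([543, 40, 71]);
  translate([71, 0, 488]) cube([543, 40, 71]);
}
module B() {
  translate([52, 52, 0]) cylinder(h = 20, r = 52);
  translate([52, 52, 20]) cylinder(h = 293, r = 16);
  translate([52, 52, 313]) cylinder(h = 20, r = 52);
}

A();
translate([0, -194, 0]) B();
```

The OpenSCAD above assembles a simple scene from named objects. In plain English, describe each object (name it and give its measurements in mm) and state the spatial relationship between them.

A is a rectangular picture frame lying in the x–z plane (depth along y). The opening is 543 mm wide (x) by 417 mm tall (z), surrounded by a border 71 mm wide on all four sides. The frame is 40 mm deep and is made of two full-height vertical stiles with two horizontal rails fitted between them.

B is a spool: two coaxial disc flanges of radius 52 mm and thickness 20 mm, joined by a core cylinder of radius 16 mm and height 293 mm. The lower flange rests on z = 0 and the three cylinders share a vertical axis.

The spool is on the floor beside the picture frame on its −y side.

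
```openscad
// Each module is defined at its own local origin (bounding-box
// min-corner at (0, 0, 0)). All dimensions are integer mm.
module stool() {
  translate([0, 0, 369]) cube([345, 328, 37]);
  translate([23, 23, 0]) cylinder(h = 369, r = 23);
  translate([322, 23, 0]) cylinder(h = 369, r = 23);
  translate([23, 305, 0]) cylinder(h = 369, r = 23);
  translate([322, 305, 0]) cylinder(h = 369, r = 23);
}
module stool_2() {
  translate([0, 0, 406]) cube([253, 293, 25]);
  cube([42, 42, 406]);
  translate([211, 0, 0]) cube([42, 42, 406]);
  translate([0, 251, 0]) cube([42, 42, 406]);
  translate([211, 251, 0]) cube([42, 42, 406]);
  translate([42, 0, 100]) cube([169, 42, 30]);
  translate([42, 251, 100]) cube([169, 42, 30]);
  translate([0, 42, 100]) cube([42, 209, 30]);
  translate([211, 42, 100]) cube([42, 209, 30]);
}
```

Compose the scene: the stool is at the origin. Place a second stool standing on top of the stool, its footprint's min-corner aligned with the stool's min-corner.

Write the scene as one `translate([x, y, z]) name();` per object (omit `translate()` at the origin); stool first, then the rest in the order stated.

stool();
translate([0, 0, 406]) stool_2();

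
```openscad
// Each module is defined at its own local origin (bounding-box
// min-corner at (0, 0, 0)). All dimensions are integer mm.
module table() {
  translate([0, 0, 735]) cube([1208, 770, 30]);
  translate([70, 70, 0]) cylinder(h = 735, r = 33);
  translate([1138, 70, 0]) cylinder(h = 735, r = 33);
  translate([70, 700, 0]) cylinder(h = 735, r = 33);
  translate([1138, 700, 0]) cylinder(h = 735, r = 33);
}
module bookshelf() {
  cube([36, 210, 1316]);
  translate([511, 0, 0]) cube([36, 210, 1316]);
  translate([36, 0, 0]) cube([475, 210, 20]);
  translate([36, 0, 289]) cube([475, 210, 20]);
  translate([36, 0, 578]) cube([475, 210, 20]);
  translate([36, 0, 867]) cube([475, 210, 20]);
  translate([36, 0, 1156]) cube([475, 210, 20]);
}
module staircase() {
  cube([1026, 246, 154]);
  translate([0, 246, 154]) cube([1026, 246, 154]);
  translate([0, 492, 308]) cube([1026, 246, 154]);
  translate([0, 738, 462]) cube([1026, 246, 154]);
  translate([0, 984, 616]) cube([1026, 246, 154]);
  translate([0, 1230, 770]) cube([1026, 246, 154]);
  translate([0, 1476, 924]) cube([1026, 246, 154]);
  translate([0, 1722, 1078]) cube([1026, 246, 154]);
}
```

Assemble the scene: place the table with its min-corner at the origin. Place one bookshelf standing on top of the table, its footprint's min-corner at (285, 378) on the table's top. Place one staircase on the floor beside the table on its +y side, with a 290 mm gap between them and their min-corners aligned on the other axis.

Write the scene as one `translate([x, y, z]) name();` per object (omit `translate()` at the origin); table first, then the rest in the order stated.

table();
translate([285, 378, 765]) bookshelf();
translate([0, 1060, 0]) staircase();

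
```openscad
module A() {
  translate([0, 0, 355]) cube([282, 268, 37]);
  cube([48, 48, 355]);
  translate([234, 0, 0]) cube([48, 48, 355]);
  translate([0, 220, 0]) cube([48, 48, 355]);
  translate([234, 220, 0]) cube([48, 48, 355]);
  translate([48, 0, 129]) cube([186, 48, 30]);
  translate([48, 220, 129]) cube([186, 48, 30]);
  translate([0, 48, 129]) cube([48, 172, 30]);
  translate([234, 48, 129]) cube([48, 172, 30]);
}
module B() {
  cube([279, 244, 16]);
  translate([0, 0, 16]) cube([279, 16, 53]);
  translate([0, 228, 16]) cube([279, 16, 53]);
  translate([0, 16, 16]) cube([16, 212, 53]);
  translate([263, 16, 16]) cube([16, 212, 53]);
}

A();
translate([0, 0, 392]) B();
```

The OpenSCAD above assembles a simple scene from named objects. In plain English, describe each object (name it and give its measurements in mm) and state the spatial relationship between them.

A is a four-legged stool. The seat is 282×268 mm, 37 mm thick, top at z = 392 mm. It stands on four square legs, each 48×48 mm in cross-section, from z = 0 to the seat underside, each flush with a corner of the seat. Four stretchers, 48 mm wide and 30 mm tall, connect adjacent legs with their undersides at z = 129 mm, each running between the inner faces of the legs it joins and aligned with the legs' outer faces on the other axis.

B is an open storage box with external size 279×244×69 mm and wall thickness 16 mm (the base is also 16 mm thick). The base covers the whole footprint; the four walls stand on the base, with the y-facing walls full-width and the x-facing walls fitting between their inner faces.

The open box is on top of the stool.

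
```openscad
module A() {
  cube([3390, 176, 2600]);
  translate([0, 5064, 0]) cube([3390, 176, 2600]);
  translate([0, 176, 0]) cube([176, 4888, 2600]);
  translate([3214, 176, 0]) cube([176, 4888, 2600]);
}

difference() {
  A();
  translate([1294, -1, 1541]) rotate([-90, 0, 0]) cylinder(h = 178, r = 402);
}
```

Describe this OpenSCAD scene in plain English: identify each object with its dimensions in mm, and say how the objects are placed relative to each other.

A is the wall frame of a small rectangular building: four walls, each 2600 mm tall and 176 mm thick, enclosing a footprint 3390 mm (x) by 5240 mm (y) outside-to-outside, with no floor or roof. The front and back walls (the −y and +y sides) span the full width; the two side walls fit between them.

The house frame has a circular hole of radius 402 mm through its front wall, centred at (x = 1294, z = 1541).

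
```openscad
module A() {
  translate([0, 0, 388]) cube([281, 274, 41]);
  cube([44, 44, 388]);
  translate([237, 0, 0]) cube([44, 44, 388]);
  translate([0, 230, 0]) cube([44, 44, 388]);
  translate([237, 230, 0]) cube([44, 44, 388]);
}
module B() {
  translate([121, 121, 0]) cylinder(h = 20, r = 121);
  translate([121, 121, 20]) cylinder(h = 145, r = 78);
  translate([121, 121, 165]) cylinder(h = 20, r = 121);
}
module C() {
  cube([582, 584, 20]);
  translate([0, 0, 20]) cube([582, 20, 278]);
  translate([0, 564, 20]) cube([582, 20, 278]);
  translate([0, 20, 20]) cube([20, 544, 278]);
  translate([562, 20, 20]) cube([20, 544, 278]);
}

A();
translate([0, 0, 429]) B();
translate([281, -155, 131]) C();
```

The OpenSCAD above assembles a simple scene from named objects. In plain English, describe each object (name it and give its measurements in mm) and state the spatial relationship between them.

A is a simple wooden stool: a rectangular seat 281 mm (x) by 274 mm (y), 41 mm thick, top face at z = 429 mm, on four square legs, each 44×44 mm in cross-section. The legs rest on z = 0, each flush with a corner of the seat.

B is a spool: two coaxial disc flanges of radius 121 mm and thickness 20 mm, joined by a core cylinder of radius 78 mm and height 145 mm. The lower flange rests on z = 0 and the three cylinders share a vertical axis.

C is an open storage box with external size 582×584×298 mm and wall thickness 20 mm (the base is also 20 mm thick). The base covers the whole footprint; the four walls stand on the base, with the y-facing walls full-width and the x-facing walls fitting between their inner faces.

The spool is on top of the stool. The open box is beside the stool with their tops flush at z = 429.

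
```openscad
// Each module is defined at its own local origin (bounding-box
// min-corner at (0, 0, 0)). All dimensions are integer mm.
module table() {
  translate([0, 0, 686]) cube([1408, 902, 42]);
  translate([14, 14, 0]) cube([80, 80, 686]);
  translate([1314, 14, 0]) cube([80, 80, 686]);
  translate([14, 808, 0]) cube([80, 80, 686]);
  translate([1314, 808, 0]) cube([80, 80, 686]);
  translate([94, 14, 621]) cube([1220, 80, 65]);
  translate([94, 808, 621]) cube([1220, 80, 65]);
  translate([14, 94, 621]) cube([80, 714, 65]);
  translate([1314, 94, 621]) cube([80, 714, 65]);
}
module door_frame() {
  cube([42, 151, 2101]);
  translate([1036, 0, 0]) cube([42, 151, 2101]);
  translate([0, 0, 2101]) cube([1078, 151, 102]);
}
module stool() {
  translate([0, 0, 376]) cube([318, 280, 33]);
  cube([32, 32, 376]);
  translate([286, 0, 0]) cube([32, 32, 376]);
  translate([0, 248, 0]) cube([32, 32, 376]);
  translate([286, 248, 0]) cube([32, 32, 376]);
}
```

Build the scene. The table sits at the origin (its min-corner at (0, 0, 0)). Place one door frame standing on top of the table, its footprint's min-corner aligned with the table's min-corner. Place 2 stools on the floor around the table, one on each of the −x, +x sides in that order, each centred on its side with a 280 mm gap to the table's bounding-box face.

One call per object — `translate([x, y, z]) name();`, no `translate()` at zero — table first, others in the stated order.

table();
translate([0, 0, 728]) door_frame();
translate([-598, 311, 0]) stool();
translate([1688, 311, 0]) stool();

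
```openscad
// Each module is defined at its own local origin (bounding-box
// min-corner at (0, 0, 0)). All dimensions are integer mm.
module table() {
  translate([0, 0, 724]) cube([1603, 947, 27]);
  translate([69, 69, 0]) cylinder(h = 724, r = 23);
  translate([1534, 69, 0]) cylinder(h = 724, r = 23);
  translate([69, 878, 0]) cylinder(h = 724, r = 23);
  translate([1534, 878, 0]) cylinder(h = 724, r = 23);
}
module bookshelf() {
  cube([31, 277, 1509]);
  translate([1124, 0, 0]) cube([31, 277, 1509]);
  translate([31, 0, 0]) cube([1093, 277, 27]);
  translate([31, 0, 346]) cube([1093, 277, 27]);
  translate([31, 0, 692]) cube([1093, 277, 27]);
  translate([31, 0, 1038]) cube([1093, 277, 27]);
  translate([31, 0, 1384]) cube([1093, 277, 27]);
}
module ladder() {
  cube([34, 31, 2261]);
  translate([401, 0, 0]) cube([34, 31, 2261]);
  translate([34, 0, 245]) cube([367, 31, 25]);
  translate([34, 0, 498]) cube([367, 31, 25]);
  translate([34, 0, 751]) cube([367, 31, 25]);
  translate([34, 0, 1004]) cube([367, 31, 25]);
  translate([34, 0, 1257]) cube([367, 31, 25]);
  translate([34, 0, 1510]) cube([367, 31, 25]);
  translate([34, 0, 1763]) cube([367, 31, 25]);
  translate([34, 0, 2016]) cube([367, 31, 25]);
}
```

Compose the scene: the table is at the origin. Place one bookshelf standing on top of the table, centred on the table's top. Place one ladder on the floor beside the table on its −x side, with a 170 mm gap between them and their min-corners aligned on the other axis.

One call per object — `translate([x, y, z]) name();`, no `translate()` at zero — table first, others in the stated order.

table();
translate([224, 335, 751]) bookshelf();
translate([-605, 0, 0]) ladder();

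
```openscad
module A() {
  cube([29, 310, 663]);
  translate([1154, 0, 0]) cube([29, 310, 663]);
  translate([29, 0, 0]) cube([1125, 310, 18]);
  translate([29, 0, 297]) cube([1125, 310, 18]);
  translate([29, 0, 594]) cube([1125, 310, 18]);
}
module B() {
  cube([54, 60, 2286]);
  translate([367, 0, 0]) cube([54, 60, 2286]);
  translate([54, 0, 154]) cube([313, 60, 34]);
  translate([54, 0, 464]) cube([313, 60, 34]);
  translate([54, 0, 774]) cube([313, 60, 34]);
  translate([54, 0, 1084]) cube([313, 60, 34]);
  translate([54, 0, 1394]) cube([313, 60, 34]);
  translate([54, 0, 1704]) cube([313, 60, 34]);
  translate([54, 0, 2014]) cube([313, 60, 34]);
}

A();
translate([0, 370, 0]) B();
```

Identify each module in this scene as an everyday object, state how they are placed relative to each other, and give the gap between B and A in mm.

The ladder's nearest face is 60 mm from the bookshelf's +y face.

A is a bookshelf. B is a ladder. The ladder is on the floor beside the bookshelf on its +y side. The gap between the ladder and the bookshelf is 60 mm.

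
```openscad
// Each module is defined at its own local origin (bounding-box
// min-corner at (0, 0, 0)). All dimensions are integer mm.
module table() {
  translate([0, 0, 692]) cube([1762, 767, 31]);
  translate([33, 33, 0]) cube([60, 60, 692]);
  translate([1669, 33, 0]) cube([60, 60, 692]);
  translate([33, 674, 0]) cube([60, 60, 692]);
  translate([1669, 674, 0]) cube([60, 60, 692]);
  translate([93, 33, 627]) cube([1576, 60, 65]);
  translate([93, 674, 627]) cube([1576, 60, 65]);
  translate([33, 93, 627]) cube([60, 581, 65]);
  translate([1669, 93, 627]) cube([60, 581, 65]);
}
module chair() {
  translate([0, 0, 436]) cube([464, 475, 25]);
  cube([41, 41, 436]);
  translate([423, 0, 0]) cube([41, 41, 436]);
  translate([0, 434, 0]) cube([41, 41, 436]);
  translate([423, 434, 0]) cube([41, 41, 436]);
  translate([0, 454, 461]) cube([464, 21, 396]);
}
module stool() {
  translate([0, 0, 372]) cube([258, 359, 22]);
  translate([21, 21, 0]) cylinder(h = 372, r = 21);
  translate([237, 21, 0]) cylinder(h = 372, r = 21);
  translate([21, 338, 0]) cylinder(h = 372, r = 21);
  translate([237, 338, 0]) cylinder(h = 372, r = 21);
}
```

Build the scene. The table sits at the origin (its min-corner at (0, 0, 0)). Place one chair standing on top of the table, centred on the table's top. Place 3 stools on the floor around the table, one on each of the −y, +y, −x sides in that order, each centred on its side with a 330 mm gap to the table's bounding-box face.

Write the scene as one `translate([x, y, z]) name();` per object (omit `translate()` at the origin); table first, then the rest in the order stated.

table();
translate([649, 146, 723]) chair();
translate([752, -689, 0]) stool();
translate([752, 1097, 0]) stool();
translate([-588, 204, 0]) stool();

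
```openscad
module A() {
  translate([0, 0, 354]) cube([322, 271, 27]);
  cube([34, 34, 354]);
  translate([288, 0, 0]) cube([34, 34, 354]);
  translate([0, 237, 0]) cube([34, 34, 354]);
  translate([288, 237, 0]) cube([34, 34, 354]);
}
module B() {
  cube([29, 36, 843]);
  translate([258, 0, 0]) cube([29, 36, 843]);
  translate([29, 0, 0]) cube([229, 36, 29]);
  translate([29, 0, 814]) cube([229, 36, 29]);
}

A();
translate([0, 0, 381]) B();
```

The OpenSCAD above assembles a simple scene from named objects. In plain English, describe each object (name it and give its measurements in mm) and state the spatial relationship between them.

A is a four-legged stool. The seat is a 322×271×27 mm slab whose top surface is at z = 381 mm; four square legs, each 34×34 mm in cross-section, run from the floor (z = 0) to the underside of the seat, each flush with a corner of the seat.

B is a picture frame with a 229×785 mm rectangular opening (x by z) and a uniform 29 mm border on every side. Frame depth is 36 mm along y. It is built from two vertical stiles running the full outside height and two horizontal rails spanning the gap between the stiles.

The picture frame is on top of the stool.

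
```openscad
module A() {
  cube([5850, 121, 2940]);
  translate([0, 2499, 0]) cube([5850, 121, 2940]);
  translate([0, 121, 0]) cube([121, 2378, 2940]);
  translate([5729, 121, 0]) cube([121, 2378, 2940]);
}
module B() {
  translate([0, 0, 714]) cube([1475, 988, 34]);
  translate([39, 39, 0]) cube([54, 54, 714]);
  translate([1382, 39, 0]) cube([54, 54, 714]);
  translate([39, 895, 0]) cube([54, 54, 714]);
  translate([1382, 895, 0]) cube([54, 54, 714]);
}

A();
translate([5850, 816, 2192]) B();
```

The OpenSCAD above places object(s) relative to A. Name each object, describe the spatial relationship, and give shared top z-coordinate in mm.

Both tops at z = 2940 mm.

A is a house frame. B is a table. The table is beside the house frame with their tops flush at z = 2940. The shared top z-coordinate is 2940 mm.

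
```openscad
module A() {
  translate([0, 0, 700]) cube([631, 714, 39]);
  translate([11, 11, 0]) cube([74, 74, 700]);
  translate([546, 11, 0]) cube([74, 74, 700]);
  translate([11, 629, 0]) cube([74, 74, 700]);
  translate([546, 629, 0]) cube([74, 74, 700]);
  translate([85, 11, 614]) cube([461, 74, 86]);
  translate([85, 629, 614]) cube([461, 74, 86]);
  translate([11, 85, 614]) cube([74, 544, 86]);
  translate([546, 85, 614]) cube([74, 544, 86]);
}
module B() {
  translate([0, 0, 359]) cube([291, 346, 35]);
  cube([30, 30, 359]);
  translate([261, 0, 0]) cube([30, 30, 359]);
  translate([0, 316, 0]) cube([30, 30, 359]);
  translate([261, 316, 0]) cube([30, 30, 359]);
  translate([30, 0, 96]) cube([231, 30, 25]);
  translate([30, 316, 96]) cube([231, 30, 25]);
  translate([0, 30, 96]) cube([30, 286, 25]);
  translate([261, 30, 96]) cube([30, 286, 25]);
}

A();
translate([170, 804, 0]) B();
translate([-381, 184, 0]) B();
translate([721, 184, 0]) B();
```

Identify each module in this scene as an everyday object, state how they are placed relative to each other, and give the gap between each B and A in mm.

A is a table. B is a stool. Three stools sit around the table at the +y, −x, +x sides. The gap between each stool and the table is 90 mm.

Each stool's nearest face is 90 mm from the table's bounding box.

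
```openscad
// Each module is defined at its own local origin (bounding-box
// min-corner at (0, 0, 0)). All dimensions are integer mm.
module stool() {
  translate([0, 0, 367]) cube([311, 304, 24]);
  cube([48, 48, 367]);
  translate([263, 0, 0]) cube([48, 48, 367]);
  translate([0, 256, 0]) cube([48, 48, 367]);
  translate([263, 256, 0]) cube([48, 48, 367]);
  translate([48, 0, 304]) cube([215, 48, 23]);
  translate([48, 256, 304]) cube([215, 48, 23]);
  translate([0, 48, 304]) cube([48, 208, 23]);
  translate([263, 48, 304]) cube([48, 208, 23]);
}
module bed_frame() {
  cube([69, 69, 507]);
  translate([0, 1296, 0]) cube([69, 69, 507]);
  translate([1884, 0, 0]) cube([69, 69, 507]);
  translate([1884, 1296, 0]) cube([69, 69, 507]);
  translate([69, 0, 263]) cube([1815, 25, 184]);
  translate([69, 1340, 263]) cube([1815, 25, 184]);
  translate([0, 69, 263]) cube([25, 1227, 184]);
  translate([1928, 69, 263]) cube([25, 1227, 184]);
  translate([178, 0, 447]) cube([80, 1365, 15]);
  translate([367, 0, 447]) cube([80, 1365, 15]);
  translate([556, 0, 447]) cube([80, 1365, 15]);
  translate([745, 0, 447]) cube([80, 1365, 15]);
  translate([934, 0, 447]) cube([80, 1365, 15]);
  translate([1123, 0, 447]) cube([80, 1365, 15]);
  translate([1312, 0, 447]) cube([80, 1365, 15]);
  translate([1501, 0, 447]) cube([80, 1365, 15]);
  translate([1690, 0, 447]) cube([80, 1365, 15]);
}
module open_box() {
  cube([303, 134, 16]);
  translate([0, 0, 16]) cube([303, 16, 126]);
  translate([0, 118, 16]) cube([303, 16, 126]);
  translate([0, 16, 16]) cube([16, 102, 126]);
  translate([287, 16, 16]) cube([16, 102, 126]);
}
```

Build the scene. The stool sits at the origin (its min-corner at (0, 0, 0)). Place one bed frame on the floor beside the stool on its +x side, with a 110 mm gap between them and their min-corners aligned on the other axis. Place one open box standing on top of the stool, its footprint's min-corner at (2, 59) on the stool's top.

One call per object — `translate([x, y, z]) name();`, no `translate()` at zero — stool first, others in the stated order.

stool();
translate([421, 0, 0]) bed_frame();
translate([2, 59, 391]) open_box();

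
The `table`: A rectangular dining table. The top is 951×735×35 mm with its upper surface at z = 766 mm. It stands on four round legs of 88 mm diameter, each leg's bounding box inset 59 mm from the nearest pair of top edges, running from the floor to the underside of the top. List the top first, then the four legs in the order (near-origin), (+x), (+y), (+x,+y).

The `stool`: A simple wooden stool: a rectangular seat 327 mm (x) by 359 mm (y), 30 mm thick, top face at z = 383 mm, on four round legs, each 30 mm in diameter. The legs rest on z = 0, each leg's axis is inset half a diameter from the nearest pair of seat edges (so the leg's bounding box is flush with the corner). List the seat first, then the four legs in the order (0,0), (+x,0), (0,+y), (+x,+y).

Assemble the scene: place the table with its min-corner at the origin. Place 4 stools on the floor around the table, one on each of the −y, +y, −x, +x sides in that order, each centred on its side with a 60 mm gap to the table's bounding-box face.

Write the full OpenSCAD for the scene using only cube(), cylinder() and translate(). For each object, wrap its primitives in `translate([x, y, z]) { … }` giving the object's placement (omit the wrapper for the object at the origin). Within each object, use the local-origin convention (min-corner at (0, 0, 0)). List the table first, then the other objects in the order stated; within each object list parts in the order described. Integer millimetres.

translate([0, 0, 731]) cube([951, 735, 35]);
translate([103, 103, 0]) cylinder(h = 731, r = 44);
translate([848, 103, 0]) cylinder(h = 731, r = 44);
translate([103, 632, 0]) cylinder(h = 731, r = 44);
translate([848, 632, 0]) cylinder(h = 731, r = 44);
translate([312, -419, 0]) {
  translate([0, 0, 353]) cube([327, 359, 30]);
  translate([15, 15, 0]) cylinder(h = 353, r = 15);
  translate([312, 15, 0]) cylinder(h = 353, r = 15);
  translate([15, 344, 0]) cylinder(h = 353, r = 15);
  translate([312, 344, 0]) cylinder(h = 353, r = 15);
}
translate([312, 795, 0]) {
  translate([0, 0, 353]) cube([327, 359, 30]);
  translate([15, 15, 0]) cylinder(h = 353, r = 15);
  translate([312, 15, 0]) cylinder(h = 353, r = 15);
  translate([15, 344, 0]) cylinder(h = 353, r = 15);
  translate([312, 344, 0]) cylinder(h = 353, r = 15);
}
translate([-387, 188, 0]) {
  translate([0, 0, 353]) cube([327, 359, 30]);
  translate([15, 15, 0]) cylinder(h = 353, r = 15);
  translate([312, 15, 0]) cylinder(h = 353, r = 15);
  translate([15, 344, 0]) cylinder(h = 353, r = 15);
  translate([312, 344, 0]) cylinder(h = 353, r = 15);
}
translate([1011, 188, 0]) {
  translate([0, 0, 353]) cube([327, 359, 30]);
  translate([15, 15, 0]) cylinder(h = 353, r = 15);
  translate([312, 15, 0]) cylinder(h = 353, r = 15);
  translate([15, 344, 0]) cylinder(h = 353, r = 15);
  translate([312, 344, 0]) cylinder(h = 353, r = 15);
}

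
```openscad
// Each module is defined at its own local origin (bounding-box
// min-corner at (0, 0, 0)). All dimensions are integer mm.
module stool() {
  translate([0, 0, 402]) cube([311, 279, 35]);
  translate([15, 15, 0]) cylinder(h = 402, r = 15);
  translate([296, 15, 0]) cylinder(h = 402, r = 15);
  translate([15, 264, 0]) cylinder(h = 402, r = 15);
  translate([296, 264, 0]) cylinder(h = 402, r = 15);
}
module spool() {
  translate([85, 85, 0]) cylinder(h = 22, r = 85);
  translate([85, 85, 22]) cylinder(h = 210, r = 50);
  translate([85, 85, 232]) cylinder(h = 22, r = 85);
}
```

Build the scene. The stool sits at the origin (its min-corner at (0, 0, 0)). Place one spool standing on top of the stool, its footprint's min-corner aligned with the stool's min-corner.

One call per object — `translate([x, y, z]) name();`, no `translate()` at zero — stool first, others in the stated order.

stool();
translate([0, 0, 437]) spool();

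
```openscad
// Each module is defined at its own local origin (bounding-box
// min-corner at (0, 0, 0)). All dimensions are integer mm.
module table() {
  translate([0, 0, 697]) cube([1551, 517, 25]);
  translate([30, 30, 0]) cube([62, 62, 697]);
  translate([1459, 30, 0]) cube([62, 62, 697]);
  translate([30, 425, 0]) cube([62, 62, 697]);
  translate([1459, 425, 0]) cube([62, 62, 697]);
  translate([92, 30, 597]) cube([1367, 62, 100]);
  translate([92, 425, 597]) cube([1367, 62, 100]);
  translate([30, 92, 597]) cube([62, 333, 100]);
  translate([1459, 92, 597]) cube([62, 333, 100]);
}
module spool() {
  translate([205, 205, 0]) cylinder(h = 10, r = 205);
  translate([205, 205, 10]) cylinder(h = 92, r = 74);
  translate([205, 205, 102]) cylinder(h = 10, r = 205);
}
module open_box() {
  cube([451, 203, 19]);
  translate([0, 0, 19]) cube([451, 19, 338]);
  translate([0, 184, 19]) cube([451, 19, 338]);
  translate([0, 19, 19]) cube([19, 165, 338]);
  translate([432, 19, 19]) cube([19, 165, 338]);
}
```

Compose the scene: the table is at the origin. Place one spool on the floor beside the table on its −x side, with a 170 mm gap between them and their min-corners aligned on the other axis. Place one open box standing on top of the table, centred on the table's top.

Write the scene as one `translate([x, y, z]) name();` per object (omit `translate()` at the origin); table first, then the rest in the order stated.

table();
translate([-580, 0, 0]) spool();
translate([550, 157, 722]) open_box();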